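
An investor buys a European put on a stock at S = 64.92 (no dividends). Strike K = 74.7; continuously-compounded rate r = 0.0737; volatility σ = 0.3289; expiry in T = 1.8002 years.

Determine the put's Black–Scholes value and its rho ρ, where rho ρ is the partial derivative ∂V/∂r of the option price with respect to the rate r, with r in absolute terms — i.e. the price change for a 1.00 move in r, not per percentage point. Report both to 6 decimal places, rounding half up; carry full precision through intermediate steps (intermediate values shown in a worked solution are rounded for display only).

price = 11.631527
ρ = -69.959326

σ√T = 0.3289·√1.8002 = 0.441290
d₁ = (ln(S/K) + (r+σ²/2)T) / (σ√T) = (ln(64.92/74.7) + (0.0737+0.3289²/2)·1.8002) / 0.441290 = (-0.140324 + 0.230043) / 0.441290 = 0.203310
d₂ = d₁ − σ√T = 0.203310 − 0.441290 = -0.237980
e^{−rT} = e^{−0.0737·1.8002} = 0.875750
N(−d₁) = 0.419446,  N(−d₂) = 0.594052
Put price V = K·e^{−rT}·N(−d₂) − S·N(−d₁) = 38.861974 − 27.230447 = 11.631527
ρ = −K·T·e^{−rT}·N(−d₂) = -69.959326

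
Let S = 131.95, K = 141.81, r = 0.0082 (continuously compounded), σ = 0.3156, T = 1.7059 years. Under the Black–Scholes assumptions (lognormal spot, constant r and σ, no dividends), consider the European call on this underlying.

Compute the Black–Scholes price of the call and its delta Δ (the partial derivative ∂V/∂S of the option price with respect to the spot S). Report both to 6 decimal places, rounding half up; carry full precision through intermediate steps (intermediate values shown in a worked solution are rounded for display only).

σ√T = 0.3156·√1.7059 = 0.412205
d₁ = (ln(S/K) + (r+σ²/2)T) / (σ√T) = (ln(131.95/141.81) + (0.0082+0.3156²/2)·1.7059) / 0.412205 = (-0.072065 + 0.098945) / 0.412205 = 0.065210
d₂ = d₁ − σ√T = 0.065210 − 0.412205 = -0.346995
e^{−rT} = e^{−0.0082·1.7059} = 0.986109
N(d₁) = 0.525997,  N(d₂) = 0.364297
Call price V = S·N(d₁) − K·e^{−rT}·N(d₂) = 69.405261 − 50.943394 = 18.461867
Δ = N(d₁) = 0.525997

price = 18.461867
Δ = 0.525997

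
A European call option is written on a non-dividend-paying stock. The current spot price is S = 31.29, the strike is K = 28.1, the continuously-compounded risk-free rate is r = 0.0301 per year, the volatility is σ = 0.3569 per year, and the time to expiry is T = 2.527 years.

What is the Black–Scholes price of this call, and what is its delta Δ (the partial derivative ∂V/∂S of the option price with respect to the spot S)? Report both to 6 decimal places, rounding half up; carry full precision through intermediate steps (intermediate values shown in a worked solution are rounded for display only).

σ√T = 0.3569·√2.527 = 0.567348
d₁ = (ln(S/K) + (r+σ²/2)T) / (σ√T) = (ln(31.29/28.1) + (0.0301+0.3569²/2)·2.527) / 0.567348 = (0.107529 + 0.237004) / 0.567348 = 0.607270
d₂ = d₁ − σ√T = 0.607270 − 0.567348 = 0.039923
e^{−rT} = e^{−0.0301·2.527} = 0.926758
N(d₁) = 0.728164,  N(d₂) = 0.515923
Call price V = S·N(d₁) − K·e^{−rT}·N(d₂) = 22.784258 − 13.435607 = 9.348651
Δ = N(d₁) = 0.728164

price = 9.348651
Δ = 0.728164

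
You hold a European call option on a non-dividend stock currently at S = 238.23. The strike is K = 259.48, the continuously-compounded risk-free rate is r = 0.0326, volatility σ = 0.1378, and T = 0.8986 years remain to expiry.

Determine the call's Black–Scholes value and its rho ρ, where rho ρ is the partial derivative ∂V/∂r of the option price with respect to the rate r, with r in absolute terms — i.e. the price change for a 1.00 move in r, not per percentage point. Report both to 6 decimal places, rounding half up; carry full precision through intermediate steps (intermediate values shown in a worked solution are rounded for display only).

price = 7.044049
ρ = 70.251220

σ√T = 0.1378·√0.8986 = 0.130627
d₁ = (ln(S/K) + (r+σ²/2)T) / (σ√T) = (ln(238.23/259.48) + (0.0326+0.1378²/2)·0.8986) / 0.130627 = (-0.085443 + 0.037826) / 0.130627 = -0.364527
d₂ = d₁ − σ√T = -0.364527 − 0.130627 = -0.495154
e^{−rT} = e^{−0.0326·0.8986} = 0.971131
N(d₁) = 0.357732,  N(d₂) = 0.310246
Call price V = S·N(d₁) − K·e^{−rT}·N(d₂) = 85.222570 − 78.178522 = 7.044049
ρ = K·T·e^{−rT}·N(d₂) = 70.251220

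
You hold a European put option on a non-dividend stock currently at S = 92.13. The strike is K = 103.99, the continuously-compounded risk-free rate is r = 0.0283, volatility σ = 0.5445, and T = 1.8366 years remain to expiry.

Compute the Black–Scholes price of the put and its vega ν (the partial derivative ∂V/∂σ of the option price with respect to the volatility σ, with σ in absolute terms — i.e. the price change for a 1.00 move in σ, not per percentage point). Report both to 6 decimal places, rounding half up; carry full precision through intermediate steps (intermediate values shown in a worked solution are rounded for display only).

σ√T = 0.5445·√1.8366 = 0.737913
d₁ = (ln(S/K) + (r+σ²/2)T) / (σ√T) = (ln(92.13/103.99) + (0.0283+0.5445²/2)·1.8366) / 0.737913 = (-0.121094 + 0.324234) / 0.737913 = 0.275289
d₂ = d₁ − σ√T = 0.275289 − 0.737913 = -0.462624
e^{−rT} = e^{−0.0283·1.8366} = 0.949352
N(−d₁) = 0.391547,  N(−d₂) = 0.678183
Put price V = K·e^{−rT}·N(−d₂) − S·N(−d₁) = 66.952327 − 36.073228 = 30.879099
φ(d₁) = (1/√(2π))·e^{−d₁²/2} = 0.384108
ν = S·φ(d₁)·√T = 47.958116

price = 30.879099
ν = 47.958116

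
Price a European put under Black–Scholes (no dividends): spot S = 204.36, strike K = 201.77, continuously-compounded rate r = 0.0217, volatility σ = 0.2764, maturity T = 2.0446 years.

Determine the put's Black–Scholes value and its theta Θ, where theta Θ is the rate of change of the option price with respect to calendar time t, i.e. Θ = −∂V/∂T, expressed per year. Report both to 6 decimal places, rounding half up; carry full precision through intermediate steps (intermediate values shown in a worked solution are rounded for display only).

σ√T = 0.2764·√2.0446 = 0.395223
d₁ = (ln(S/K) + (r+σ²/2)T) / (σ√T) = (ln(204.36/201.77) + (0.0217+0.2764²/2)·2.0446) / 0.395223 = (0.012755 + 0.122468) / 0.395223 = 0.342144
d₂ = d₁ − σ√T = 0.342144 − 0.395223 = -0.053079
e^{−rT} = e^{−0.0217·2.0446} = 0.956602
N(−d₁) = 0.366121,  N(−d₂) = 0.521166
Put price V = K·e^{−rT}·N(−d₂) − S·N(−d₁) = 100.592037 − 74.820549 = 25.771488
φ(d₁) = (1/√(2π))·e^{−d₁²/2} = 0.376262
Θ = −S·φ(d₁)·σ/(2√T) + r·K·e^{−rT}·N(−d₂) = −7.431732 + 2.182847 = -5.248885

price = 25.771488
Θ = -5.248885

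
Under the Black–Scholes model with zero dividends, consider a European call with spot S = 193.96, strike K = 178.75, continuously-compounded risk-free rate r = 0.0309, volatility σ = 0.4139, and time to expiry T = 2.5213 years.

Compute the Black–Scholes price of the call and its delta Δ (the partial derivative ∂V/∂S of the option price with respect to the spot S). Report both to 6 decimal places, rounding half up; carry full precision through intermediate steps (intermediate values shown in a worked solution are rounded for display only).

σ√T = 0.4139·√2.5213 = 0.657215
d₁ = (ln(S/K) + (r+σ²/2)T) / (σ√T) = (ln(193.96/178.75) + (0.0309+0.4139²/2)·2.5213) / 0.657215 = (0.081664 + 0.293874) / 0.657215 = 0.571408
d₂ = d₁ − σ√T = 0.571408 − 0.657215 = -0.085808
e^{−rT} = e^{−0.0309·2.5213} = 0.925049
N(d₁) = 0.716138,  N(d₂) = 0.465810
Call price V = S·N(d₁) − K·e^{−rT}·N(d₂) = 138.902197 − 77.022832 = 61.879365
Δ = N(d₁) = 0.716138

price = 61.879365
Δ = 0.716138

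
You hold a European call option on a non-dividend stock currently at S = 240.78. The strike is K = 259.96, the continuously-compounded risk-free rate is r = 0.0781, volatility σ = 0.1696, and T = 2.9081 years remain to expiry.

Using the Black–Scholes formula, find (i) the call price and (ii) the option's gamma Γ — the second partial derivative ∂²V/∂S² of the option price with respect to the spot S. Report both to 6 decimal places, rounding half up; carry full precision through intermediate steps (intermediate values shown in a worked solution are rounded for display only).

σ√T = 0.1696·√2.9081 = 0.289221
d₁ = (ln(S/K) + (r+σ²/2)T) / (σ√T) = (ln(240.78/259.96) + (0.0781+0.1696²/2)·2.9081) / 0.289221 = (-0.076644 + 0.268947) / 0.289221 = 0.664899
d₂ = d₁ − σ√T = 0.664899 − 0.289221 = 0.375677
e^{−rT} = e^{−0.0781·2.9081} = 0.796823
N(d₁) = 0.746942,  N(d₂) = 0.646422
Call price V = S·N(d₁) − K·e^{−rT}·N(d₂) = 179.848792 − 133.901151 = 45.947642
φ(d₁) = (1/√(2π))·e^{−d₁²/2} = 0.319824
Γ = φ(d₁) / (S·σ·√T) = 0.004593

price = 45.947642
Γ = 0.004593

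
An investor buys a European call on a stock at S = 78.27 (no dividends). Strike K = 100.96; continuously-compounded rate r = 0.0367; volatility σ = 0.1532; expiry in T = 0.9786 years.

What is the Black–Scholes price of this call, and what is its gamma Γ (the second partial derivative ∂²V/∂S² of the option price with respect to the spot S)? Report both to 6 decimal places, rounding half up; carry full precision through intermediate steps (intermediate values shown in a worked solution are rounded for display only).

price = 0.440431
Γ = 0.013213

σ√T = 0.1532·√0.9786 = 0.151552
d₁ = (ln(S/K) + (r+σ²/2)T) / (σ√T) = (ln(78.27/100.96) + (0.0367+0.1532²/2)·0.9786) / 0.151552 = (-0.254560 + 0.047399) / 0.151552 = -1.366934
d₂ = d₁ − σ√T = -1.366934 − 0.151552 = -1.518486
e^{−rT} = e^{−0.0367·0.9786} = 0.964723
N(d₁) = 0.085823,  N(d₂) = 0.064446
Call price V = S·N(d₁) − K·e^{−rT}·N(d₂) = 6.717369 − 6.276938 = 0.440431
φ(d₁) = (1/√(2π))·e^{−d₁²/2} = 0.156736
Γ = φ(d₁) / (S·σ·√T) = 0.013213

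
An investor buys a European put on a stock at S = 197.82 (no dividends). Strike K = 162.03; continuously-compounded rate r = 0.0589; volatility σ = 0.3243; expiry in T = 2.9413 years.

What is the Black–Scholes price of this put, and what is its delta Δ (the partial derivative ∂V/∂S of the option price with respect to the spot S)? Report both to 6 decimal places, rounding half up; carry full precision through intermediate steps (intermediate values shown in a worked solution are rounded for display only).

σ√T = 0.3243·√2.9413 = 0.556182
d₁ = (ln(S/K) + (r+σ²/2)T) / (σ√T) = (ln(197.82/162.03) + (0.0589+0.3243²/2)·2.9413) / 0.556182 = (0.199576 + 0.327912) / 0.556182 = 0.948409
d₂ = d₁ − σ√T = 0.948409 − 0.556182 = 0.392227
e^{−rT} = e^{−0.0589·2.9413} = 0.840934
N(−d₁) = 0.171461,  N(−d₂) = 0.347445
Put price V = K·e^{−rT}·N(−d₂) − S·N(−d₁) = 47.341648 − 33.918348 = 13.423299
Δ = −N(−d₁) = -0.171461

price = 13.423299
Δ = -0.171461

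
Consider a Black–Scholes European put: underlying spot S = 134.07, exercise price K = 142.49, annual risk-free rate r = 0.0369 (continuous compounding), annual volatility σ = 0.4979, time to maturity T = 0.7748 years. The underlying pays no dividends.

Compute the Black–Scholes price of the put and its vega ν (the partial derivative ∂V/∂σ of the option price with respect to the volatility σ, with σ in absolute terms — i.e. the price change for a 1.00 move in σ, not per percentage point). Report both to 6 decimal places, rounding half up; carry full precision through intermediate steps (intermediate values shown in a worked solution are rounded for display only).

price = 25.901960
ν = 46.585042

σ√T = 0.4979·√0.7748 = 0.438265
d₁ = (ln(S/K) + (r+σ²/2)T) / (σ√T) = (ln(134.07/142.49) + (0.0369+0.4979²/2)·0.7748) / 0.438265 = (-0.060910 + 0.124628) / 0.438265 = 0.145388
d₂ = d₁ − σ√T = 0.145388 − 0.438265 = -0.292877
e^{−rT} = e^{−0.0369·0.7748} = 0.971815
N(−d₁) = 0.442202,  N(−d₂) = 0.615192
Put price V = K·e^{−rT}·N(−d₂) − S·N(−d₁) = 85.188015 − 59.286055 = 25.901960
φ(d₁) = (1/√(2π))·e^{−d₁²/2} = 0.394748
ν = S·φ(d₁)·√T = 46.585042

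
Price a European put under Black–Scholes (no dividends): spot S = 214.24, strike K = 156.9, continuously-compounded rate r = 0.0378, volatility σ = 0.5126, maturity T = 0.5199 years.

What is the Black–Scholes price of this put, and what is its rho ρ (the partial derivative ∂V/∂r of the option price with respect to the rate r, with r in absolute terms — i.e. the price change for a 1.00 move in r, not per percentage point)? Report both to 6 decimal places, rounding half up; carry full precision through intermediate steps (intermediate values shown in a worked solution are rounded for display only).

σ√T = 0.5126·√0.5199 = 0.369606
d₁ = (ln(S/K) + (r+σ²/2)T) / (σ√T) = (ln(214.24/156.9) + (0.0378+0.5126²/2)·0.5199) / 0.369606 = (0.311488 + 0.087956) / 0.369606 = 1.080732
d₂ = d₁ − σ√T = 1.080732 − 0.369606 = 0.711126
e^{−rT} = e^{−0.0378·0.5199} = 0.980540
N(−d₁) = 0.139908,  N(−d₂) = 0.238503
Put price V = K·e^{−rT}·N(−d₂) − S·N(−d₁) = 36.692882 − 29.973925 = 6.718957
ρ = −K·T·e^{−rT}·N(−d₂) = -19.076629

price = 6.718957
ρ = -19.076629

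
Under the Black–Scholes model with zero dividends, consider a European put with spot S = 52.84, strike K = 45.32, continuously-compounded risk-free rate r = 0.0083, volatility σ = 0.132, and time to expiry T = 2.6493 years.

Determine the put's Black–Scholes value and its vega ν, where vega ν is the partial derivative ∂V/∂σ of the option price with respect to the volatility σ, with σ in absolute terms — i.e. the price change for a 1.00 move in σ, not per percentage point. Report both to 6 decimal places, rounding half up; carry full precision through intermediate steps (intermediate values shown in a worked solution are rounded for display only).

price = 1.209113
ν = 22.383029

σ√T = 0.132·√2.6493 = 0.214852
d₁ = (ln(S/K) + (r+σ²/2)T) / (σ√T) = (ln(52.84/45.32) + (0.0083+0.132²/2)·2.6493) / 0.214852 = (0.153520 + 0.045070) / 0.214852 = 0.924310
d₂ = d₁ − σ√T = 0.924310 − 0.214852 = 0.709458
e^{−rT} = e^{−0.0083·2.6493} = 0.978251
N(−d₁) = 0.177662,  N(−d₂) = 0.239020
Put price V = K·e^{−rT}·N(−d₂) − S·N(−d₁) = 10.596796 − 9.387682 = 1.209113
φ(d₁) = (1/√(2π))·e^{−d₁²/2} = 0.260250
ν = S·φ(d₁)·√T = 22.383029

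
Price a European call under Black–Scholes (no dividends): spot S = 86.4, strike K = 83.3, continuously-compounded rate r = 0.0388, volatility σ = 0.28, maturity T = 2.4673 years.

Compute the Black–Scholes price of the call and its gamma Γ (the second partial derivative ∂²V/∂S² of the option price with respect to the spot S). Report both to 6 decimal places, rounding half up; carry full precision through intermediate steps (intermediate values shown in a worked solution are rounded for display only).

price = 20.081086
Γ = 0.009168

σ√T = 0.28·√2.4673 = 0.439814
d₁ = (ln(S/K) + (r+σ²/2)T) / (σ√T) = (ln(86.4/83.3) + (0.0388+0.28²/2)·2.4673) / 0.439814 = (0.036539 + 0.192449) / 0.439814 = 0.520649
d₂ = d₁ − σ√T = 0.520649 − 0.439814 = 0.080835
e^{−rT} = e^{−0.0388·2.4673} = 0.908708
N(d₁) = 0.698694,  N(d₂) = 0.532213
Call price V = S·N(d₁) − K·e^{−rT}·N(d₂) = 60.367180 − 40.286093 = 20.081086
φ(d₁) = (1/√(2π))·e^{−d₁²/2} = 0.348375
Γ = φ(d₁) / (S·σ·√T) = 0.009168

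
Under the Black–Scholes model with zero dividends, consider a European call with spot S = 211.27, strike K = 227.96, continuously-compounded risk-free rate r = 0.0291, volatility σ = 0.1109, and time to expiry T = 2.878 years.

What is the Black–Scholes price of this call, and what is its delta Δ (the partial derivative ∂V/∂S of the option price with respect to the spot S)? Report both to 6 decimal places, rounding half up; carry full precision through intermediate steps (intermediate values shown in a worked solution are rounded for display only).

σ√T = 0.1109·√2.878 = 0.188138
d₁ = (ln(S/K) + (r+σ²/2)T) / (σ√T) = (ln(211.27/227.96) + (0.0291+0.1109²/2)·2.878) / 0.188138 = (-0.076033 + 0.101448) / 0.188138 = 0.135084
d₂ = d₁ − σ√T = 0.135084 − 0.188138 = -0.053054
e^{−rT} = e^{−0.0291·2.878} = 0.919661
N(d₁) = 0.553727,  N(d₂) = 0.478845
Call price V = S·N(d₁) − K·e^{−rT}·N(d₂) = 116.986001 − 100.387845 = 16.598156
Δ = N(d₁) = 0.553727

price = 16.598156
Δ = 0.553727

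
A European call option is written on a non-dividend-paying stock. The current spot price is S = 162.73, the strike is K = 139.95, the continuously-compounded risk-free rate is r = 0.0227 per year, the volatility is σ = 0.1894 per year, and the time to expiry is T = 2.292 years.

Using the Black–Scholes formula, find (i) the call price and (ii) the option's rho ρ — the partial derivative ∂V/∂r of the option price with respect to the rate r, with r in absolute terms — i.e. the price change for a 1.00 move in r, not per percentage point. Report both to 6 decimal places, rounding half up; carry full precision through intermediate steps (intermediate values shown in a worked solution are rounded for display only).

price = 35.789576
ρ = 217.302226

σ√T = 0.1894·√2.292 = 0.286739
d₁ = (ln(S/K) + (r+σ²/2)T) / (σ√T) = (ln(162.73/139.95) + (0.0227+0.1894²/2)·2.292) / 0.286739 = (0.150807 + 0.093138) / 0.286739 = 0.850756
d₂ = d₁ − σ√T = 0.850756 − 0.286739 = 0.564017
e^{−rT} = e^{−0.0227·2.292} = 0.949302
N(d₁) = 0.802548,  N(d₂) = 0.713629
Call price V = S·N(d₁) − K·e^{−rT}·N(d₂) = 130.598575 − 94.808999 = 35.789576
ρ = K·T·e^{−rT}·N(d₂) = 217.302226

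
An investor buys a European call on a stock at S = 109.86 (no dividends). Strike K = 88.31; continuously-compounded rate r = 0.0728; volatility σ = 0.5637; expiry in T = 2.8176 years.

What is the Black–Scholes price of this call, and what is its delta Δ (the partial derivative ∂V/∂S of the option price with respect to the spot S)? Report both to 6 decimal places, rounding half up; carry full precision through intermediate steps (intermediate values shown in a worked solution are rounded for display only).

σ√T = 0.5637·√2.8176 = 0.946210
d₁ = (ln(S/K) + (r+σ²/2)T) / (σ√T) = (ln(109.86/88.31) + (0.0728+0.5637²/2)·2.8176) / 0.946210 = (0.218353 + 0.652778) / 0.946210 = 0.920653
d₂ = d₁ − σ√T = 0.920653 − 0.946210 = -0.025557
e^{−rT} = e^{−0.0728·2.8176} = 0.814549
N(d₁) = 0.821384,  N(d₂) = 0.489805
Call price V = S·N(d₁) − K·e^{−rT}·N(d₂) = 90.237278 − 35.233061 = 55.004218
Δ = N(d₁) = 0.821384

price = 55.004218
Δ = 0.821384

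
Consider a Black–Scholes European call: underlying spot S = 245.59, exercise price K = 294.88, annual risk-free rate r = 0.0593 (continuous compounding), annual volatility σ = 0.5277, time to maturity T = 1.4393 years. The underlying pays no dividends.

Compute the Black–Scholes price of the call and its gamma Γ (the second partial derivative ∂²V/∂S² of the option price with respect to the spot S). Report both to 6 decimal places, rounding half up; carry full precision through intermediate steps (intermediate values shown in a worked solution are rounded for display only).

price = 52.283801
Γ = 0.002532

σ√T = 0.5277·√1.4393 = 0.633086
d₁ = (ln(S/K) + (r+σ²/2)T) / (σ√T) = (ln(245.59/294.88) + (0.0593+0.5277²/2)·1.4393) / 0.633086 = (-0.182905 + 0.285749) / 0.633086 = 0.162449
d₂ = d₁ − σ√T = 0.162449 − 0.633086 = -0.470637
e^{−rT} = e^{−0.0593·1.4393} = 0.918190
N(d₁) = 0.564524,  N(d₂) = 0.318950
Call price V = S·N(d₁) − K·e^{−rT}·N(d₂) = 138.641454 − 86.357653 = 52.283801
φ(d₁) = (1/√(2π))·e^{−d₁²/2} = 0.393713
Γ = φ(d₁) / (S·σ·√T) = 0.002532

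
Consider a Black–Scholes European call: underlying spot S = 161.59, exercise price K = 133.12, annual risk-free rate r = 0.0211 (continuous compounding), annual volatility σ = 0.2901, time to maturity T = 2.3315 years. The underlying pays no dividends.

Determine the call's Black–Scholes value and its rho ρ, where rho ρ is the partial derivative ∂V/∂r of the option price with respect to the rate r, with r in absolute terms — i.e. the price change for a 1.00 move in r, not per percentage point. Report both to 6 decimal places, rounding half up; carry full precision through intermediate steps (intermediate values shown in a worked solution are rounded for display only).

σ√T = 0.2901·√2.3315 = 0.442961
d₁ = (ln(S/K) + (r+σ²/2)T) / (σ√T) = (ln(161.59/133.12) + (0.0211+0.2901²/2)·2.3315) / 0.442961 = (0.193811 + 0.147302) / 0.442961 = 0.770075
d₂ = d₁ − σ√T = 0.770075 − 0.442961 = 0.327114
e^{−rT} = e^{−0.0211·2.3315} = 0.951996
N(d₁) = 0.779372,  N(d₂) = 0.628209
Call price V = S·N(d₁) − K·e^{−rT}·N(d₂) = 125.938768 − 79.612749 = 46.326019
ρ = K·T·e^{−rT}·N(d₂) = 185.617124

price = 46.326019
ρ = 185.617124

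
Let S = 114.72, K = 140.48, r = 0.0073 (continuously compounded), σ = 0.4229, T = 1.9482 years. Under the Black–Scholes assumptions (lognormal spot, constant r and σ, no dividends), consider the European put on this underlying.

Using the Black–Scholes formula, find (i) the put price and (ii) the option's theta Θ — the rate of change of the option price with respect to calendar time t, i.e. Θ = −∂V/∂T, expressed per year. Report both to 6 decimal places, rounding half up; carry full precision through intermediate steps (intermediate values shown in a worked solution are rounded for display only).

σ√T = 0.4229·√1.9482 = 0.590275
d₁ = (ln(S/K) + (r+σ²/2)T) / (σ√T) = (ln(114.72/140.48) + (0.0073+0.4229²/2)·1.9482) / 0.590275 = (-0.202571 + 0.188434) / 0.590275 = -0.023949
d₂ = d₁ − σ√T = -0.023949 − 0.590275 = -0.614224
e^{−rT} = e^{−0.0073·1.9482} = 0.985879
N(−d₁) = 0.509553,  N(−d₂) = 0.730466
Put price V = K·e^{−rT}·N(−d₂) − S·N(−d₁) = 101.166859 − 58.455965 = 42.710894
φ(d₁) = (1/√(2π))·e^{−d₁²/2} = 0.398828
Θ = −S·φ(d₁)·σ/(2√T) + r·K·e^{−rT}·N(−d₂) = −6.931314 + 0.738518 = -6.192796

price = 42.710894
Θ = -6.192796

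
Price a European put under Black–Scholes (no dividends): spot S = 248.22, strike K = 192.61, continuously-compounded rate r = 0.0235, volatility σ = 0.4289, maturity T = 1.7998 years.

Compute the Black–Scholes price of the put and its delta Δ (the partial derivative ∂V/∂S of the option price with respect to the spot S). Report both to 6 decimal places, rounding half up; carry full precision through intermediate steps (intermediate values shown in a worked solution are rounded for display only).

price = 23.324310
Δ = -0.211269

σ√T = 0.4289·√1.7998 = 0.575398
d₁ = (ln(S/K) + (r+σ²/2)T) / (σ√T) = (ln(248.22/192.61) + (0.0235+0.4289²/2)·1.7998) / 0.575398 = (0.253648 + 0.207837) / 0.575398 = 0.802027
d₂ = d₁ − σ√T = 0.802027 − 0.575398 = 0.226629
e^{−rT} = e^{−0.0235·1.7998} = 0.958587
N(−d₁) = 0.211269,  N(−d₂) = 0.410356
Put price V = K·e^{−rT}·N(−d₂) − S·N(−d₁) = 75.765410 − 52.441099 = 23.324310
Δ = −N(−d₁) = -0.211269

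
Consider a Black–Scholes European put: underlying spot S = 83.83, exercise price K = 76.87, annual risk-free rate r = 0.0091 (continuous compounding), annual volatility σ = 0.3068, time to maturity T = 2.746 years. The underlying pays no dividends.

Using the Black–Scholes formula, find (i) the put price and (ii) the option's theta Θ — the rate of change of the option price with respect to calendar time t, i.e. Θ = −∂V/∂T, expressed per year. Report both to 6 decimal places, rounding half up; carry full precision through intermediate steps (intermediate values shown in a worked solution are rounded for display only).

σ√T = 0.3068·√2.746 = 0.508400
d₁ = (ln(S/K) + (r+σ²/2)T) / (σ√T) = (ln(83.83/76.87) + (0.0091+0.3068²/2)·2.746) / 0.508400 = (0.086675 + 0.154224) / 0.508400 = 0.473838
d₂ = d₁ − σ√T = 0.473838 − 0.508400 = -0.034562
e^{−rT} = e^{−0.0091·2.746} = 0.975321
N(−d₁) = 0.317808,  N(−d₂) = 0.513786
Put price V = K·e^{−rT}·N(−d₂) − S·N(−d₁) = 38.520012 − 26.641827 = 11.878185
φ(d₁) = (1/√(2π))·e^{−d₁²/2} = 0.356579
Θ = −S·φ(d₁)·σ/(2√T) + r·K·e^{−rT}·N(−d₂) = −2.767134 + 0.350532 = -2.416602

price = 11.878185
Θ = -2.416602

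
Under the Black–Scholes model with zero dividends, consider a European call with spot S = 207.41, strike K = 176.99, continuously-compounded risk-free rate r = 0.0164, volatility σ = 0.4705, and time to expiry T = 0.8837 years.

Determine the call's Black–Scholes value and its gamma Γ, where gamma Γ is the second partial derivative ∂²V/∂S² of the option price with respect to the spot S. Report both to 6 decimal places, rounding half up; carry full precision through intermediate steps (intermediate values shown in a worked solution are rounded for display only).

price = 52.378006
Γ = 0.003605

σ√T = 0.4705·√0.8837 = 0.442295
d₁ = (ln(S/K) + (r+σ²/2)T) / (σ√T) = (ln(207.41/176.99) + (0.0164+0.4705²/2)·0.8837) / 0.442295 = (0.158604 + 0.112305) / 0.442295 = 0.612508
d₂ = d₁ − σ√T = 0.612508 − 0.442295 = 0.170213
e^{−rT} = e^{−0.0164·0.8837} = 0.985612
N(d₁) = 0.729899,  N(d₂) = 0.567579
Call price V = S·N(d₁) − K·e^{−rT}·N(d₂) = 151.388407 − 99.010401 = 52.378006
φ(d₁) = (1/√(2π))·e^{−d₁²/2} = 0.330707
Γ = φ(d₁) / (S·σ·√T) = 0.003605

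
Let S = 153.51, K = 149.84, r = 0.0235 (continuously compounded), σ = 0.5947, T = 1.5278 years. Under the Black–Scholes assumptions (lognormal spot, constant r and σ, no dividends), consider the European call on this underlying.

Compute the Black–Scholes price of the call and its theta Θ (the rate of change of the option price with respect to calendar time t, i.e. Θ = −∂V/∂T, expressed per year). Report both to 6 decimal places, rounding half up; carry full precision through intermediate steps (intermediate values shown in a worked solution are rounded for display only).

price = 47.353447
Θ = -14.634661

σ√T = 0.5947·√1.5278 = 0.735074
d₁ = (ln(S/K) + (r+σ²/2)T) / (σ√T) = (ln(153.51/149.84) + (0.0235+0.5947²/2)·1.5278) / 0.735074 = (0.024198 + 0.306070) / 0.735074 = 0.449299
d₂ = d₁ − σ√T = 0.449299 − 0.735074 = -0.285775
e^{−rT} = e^{−0.0235·1.5278} = 0.964734
N(d₁) = 0.673392,  N(d₂) = 0.387525
Call price V = S·N(d₁) − K·e^{−rT}·N(d₂) = 103.372400 − 56.018953 = 47.353447
φ(d₁) = (1/√(2π))·e^{−d₁²/2} = 0.360641
Θ = −S·φ(d₁)·σ/(2√T) − r·K·e^{−rT}·N(d₂) = −13.318215 − 1.316445 = -14.634661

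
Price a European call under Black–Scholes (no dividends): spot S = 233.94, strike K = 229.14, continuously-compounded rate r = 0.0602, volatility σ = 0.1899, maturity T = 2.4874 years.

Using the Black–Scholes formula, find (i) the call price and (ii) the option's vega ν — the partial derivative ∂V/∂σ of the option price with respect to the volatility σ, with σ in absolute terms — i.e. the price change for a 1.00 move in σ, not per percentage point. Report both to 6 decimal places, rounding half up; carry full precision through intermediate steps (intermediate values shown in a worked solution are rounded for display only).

σ√T = 0.1899·√2.4874 = 0.299501
d₁ = (ln(S/K) + (r+σ²/2)T) / (σ√T) = (ln(233.94/229.14) + (0.0602+0.1899²/2)·2.4874) / 0.299501 = (0.020732 + 0.194592) / 0.299501 = 0.718941
d₂ = d₁ − σ√T = 0.718941 − 0.299501 = 0.419440
e^{−rT} = e^{−0.0602·2.4874} = 0.860931
N(d₁) = 0.763911,  N(d₂) = 0.662553
Call price V = S·N(d₁) − K·e^{−rT}·N(d₂) = 178.709425 − 130.704194 = 48.005231
φ(d₁) = (1/√(2π))·e^{−d₁²/2} = 0.308086
ν = S·φ(d₁)·√T = 113.670856

price = 48.005231
ν = 113.670856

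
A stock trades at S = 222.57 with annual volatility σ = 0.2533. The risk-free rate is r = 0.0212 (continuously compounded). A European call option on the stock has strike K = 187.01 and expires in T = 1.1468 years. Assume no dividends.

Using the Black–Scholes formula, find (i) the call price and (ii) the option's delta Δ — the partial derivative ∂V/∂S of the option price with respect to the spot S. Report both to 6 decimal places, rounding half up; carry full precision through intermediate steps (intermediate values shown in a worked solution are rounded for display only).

price = 47.417590
Δ = 0.807032

σ√T = 0.2533·√1.1468 = 0.271256
d₁ = (ln(S/K) + (r+σ²/2)T) / (σ√T) = (ln(222.57/187.01) + (0.0212+0.2533²/2)·1.1468) / 0.271256 = (0.174080 + 0.061102) / 0.271256 = 0.867010
d₂ = d₁ − σ√T = 0.867010 − 0.271256 = 0.595755
e^{−rT} = e^{−0.0212·1.1468} = 0.975981
N(d₁) = 0.807032,  N(d₂) = 0.724330
Call price V = S·N(d₁) − K·e^{−rT}·N(d₂) = 179.621074 − 132.203484 = 47.417590
Δ = N(d₁) = 0.807032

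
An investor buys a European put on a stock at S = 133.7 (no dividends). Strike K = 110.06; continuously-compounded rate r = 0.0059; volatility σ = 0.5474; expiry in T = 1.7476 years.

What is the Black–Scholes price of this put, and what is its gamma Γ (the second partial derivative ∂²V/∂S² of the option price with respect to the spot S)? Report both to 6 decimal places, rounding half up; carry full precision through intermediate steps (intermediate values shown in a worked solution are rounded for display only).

price = 23.189416
Γ = 0.003349

σ√T = 0.5474·√1.7476 = 0.723645
d₁ = (ln(S/K) + (r+σ²/2)T) / (σ√T) = (ln(133.7/110.06) + (0.0059+0.5474²/2)·1.7476) / 0.723645 = (0.194573 + 0.272142) / 0.723645 = 0.644950
d₂ = d₁ − σ√T = 0.644950 − 0.723645 = -0.078696
e^{−rT} = e^{−0.0059·1.7476} = 0.989742
N(−d₁) = 0.259480,  N(−d₂) = 0.531363
Put price V = K·e^{−rT}·N(−d₂) − S·N(−d₁) = 57.881871 − 34.692455 = 23.189416
φ(d₁) = (1/√(2π))·e^{−d₁²/2} = 0.324030
Γ = φ(d₁) / (S·σ·√T) = 0.003349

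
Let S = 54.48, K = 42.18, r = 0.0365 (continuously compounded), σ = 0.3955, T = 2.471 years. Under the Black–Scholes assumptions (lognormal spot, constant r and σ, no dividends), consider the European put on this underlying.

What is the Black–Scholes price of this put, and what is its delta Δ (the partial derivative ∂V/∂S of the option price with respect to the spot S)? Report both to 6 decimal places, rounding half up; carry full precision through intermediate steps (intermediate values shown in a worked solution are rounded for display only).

σ√T = 0.3955·√2.471 = 0.621703
d₁ = (ln(S/K) + (r+σ²/2)T) / (σ√T) = (ln(54.48/42.18) + (0.0365+0.3955²/2)·2.471) / 0.621703 = (0.255887 + 0.283449) / 0.621703 = 0.867514
d₂ = d₁ − σ√T = 0.867514 − 0.621703 = 0.245812
e^{−rT} = e^{−0.0365·2.471} = 0.913756
N(−d₁) = 0.192830,  N(−d₂) = 0.402914
Put price V = K·e^{−rT}·N(−d₂) − S·N(−d₁) = 15.529208 − 10.505384 = 5.023824
Δ = −N(−d₁) = -0.192830

price = 5.023824
Δ = -0.192830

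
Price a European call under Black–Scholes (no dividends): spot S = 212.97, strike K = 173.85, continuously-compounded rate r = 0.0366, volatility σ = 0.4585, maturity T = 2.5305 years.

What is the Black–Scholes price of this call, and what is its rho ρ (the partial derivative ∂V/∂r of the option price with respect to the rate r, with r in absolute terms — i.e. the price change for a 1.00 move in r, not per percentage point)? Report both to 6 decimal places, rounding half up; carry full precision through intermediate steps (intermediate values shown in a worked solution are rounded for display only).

σ√T = 0.4585·√2.5305 = 0.729361
d₁ = (ln(S/K) + (r+σ²/2)T) / (σ√T) = (ln(212.97/173.85) + (0.0366+0.4585²/2)·2.5305) / 0.729361 = (0.202958 + 0.358600) / 0.729361 = 0.769932
d₂ = d₁ − σ√T = 0.769932 − 0.729361 = 0.040571
e^{−rT} = e^{−0.0366·2.5305} = 0.911543
N(d₁) = 0.779330,  N(d₂) = 0.516181
Call price V = S·N(d₁) − K·e^{−rT}·N(d₂) = 165.973895 − 81.800144 = 84.173751
ρ = K·T·e^{−rT}·N(d₂) = 206.995265

price = 84.173751
ρ = 206.995265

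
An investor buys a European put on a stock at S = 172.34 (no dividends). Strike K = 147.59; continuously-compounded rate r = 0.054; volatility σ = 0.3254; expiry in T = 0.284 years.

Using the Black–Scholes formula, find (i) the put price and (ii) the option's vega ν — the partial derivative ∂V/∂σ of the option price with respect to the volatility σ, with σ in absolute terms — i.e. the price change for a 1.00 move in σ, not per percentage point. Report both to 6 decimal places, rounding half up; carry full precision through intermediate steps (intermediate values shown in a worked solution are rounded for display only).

σ√T = 0.3254·√0.284 = 0.173411
d₁ = (ln(S/K) + (r+σ²/2)T) / (σ√T) = (ln(172.34/147.59) + (0.054+0.3254²/2)·0.284) / 0.173411 = (0.155031 + 0.030372) / 0.173411 = 1.069152
d₂ = d₁ − σ√T = 1.069152 − 0.173411 = 0.895741
e^{−rT} = e^{−0.054·0.284} = 0.984781
N(−d₁) = 0.142501,  N(−d₂) = 0.185195
Put price V = K·e^{−rT}·N(−d₂) − S·N(−d₁) = 26.917020 − 24.558540 = 2.358480
φ(d₁) = (1/√(2π))·e^{−d₁²/2} = 0.225264
ν = S·φ(d₁)·√T = 20.688891

price = 2.358480
ν = 20.688891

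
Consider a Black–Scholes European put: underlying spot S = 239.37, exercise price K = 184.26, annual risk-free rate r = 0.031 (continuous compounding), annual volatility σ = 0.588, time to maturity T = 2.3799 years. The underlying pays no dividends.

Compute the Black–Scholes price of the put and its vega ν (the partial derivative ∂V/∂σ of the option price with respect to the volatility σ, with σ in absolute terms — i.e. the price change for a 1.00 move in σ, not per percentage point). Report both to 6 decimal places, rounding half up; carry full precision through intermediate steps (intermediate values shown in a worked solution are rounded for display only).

price = 42.181858
ν = 104.967815

σ√T = 0.588·√2.3799 = 0.907103
d₁ = (ln(S/K) + (r+σ²/2)T) / (σ√T) = (ln(239.37/184.26) + (0.031+0.588²/2)·2.3799) / 0.907103 = (0.261663 + 0.485195) / 0.907103 = 0.823344
d₂ = d₁ − σ√T = 0.823344 − 0.907103 = -0.083759
e^{−rT} = e^{−0.031·2.3799} = 0.928879
N(−d₁) = 0.205156,  N(−d₂) = 0.533376
Put price V = K·e^{−rT}·N(−d₂) − S·N(−d₁) = 91.290120 − 49.108262 = 42.181858
φ(d₁) = (1/√(2π))·e^{−d₁²/2} = 0.284254
ν = S·φ(d₁)·√T = 104.967815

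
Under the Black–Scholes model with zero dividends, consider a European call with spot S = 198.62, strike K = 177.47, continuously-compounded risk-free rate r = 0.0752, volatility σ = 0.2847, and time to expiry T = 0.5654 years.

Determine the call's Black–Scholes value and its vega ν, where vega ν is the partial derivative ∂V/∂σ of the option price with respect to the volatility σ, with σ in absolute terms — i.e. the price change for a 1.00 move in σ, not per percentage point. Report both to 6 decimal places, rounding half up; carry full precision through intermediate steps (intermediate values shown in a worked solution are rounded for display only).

σ√T = 0.2847·√0.5654 = 0.214075
d₁ = (ln(S/K) + (r+σ²/2)T) / (σ√T) = (ln(198.62/177.47) + (0.0752+0.2847²/2)·0.5654) / 0.214075 = (0.112592 + 0.065432) / 0.214075 = 0.831597
d₂ = d₁ − σ√T = 0.831597 − 0.214075 = 0.617523
e^{−rT} = e^{−0.0752·0.5654} = 0.958373
N(d₁) = 0.797182,  N(d₂) = 0.731555
Call price V = S·N(d₁) − K·e^{−rT}·N(d₂) = 158.336258 − 124.424679 = 33.911579
φ(d₁) = (1/√(2π))·e^{−d₁²/2} = 0.282320
ν = S·φ(d₁)·√T = 42.164010

price = 33.911579
ν = 42.164010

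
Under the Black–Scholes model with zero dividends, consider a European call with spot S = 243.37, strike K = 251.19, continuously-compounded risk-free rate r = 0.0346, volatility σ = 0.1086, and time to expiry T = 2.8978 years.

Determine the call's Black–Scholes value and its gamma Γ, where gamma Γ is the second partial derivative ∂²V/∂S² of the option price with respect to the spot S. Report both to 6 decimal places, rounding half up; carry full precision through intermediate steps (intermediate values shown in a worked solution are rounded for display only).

σ√T = 0.1086·√2.8978 = 0.184869
d₁ = (ln(S/K) + (r+σ²/2)T) / (σ√T) = (ln(243.37/251.19) + (0.0346+0.1086²/2)·2.8978) / 0.184869 = (-0.031627 + 0.117352) / 0.184869 = 0.463709
d₂ = d₁ − σ√T = 0.463709 − 0.184869 = 0.278840
e^{−rT} = e^{−0.0346·2.8978} = 0.904599
N(d₁) = 0.678572,  N(d₂) = 0.609816
Call price V = S·N(d₁) − K·e^{−rT}·N(d₂) = 165.144054 − 138.566200 = 26.577854
φ(d₁) = (1/√(2π))·e^{−d₁²/2} = 0.358276
Γ = φ(d₁) / (S·σ·√T) = 0.007963

price = 26.577854
Γ = 0.007963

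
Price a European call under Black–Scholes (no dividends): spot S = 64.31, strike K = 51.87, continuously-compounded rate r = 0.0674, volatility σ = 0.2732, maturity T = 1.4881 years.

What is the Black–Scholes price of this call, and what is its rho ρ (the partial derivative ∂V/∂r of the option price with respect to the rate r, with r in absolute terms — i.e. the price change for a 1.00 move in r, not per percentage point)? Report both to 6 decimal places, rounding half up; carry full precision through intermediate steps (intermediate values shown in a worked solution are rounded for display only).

price = 19.064201
ρ = 54.608585

σ√T = 0.2732·√1.4881 = 0.333270
d₁ = (ln(S/K) + (r+σ²/2)T) / (σ√T) = (ln(64.31/51.87) + (0.0674+0.2732²/2)·1.4881) / 0.333270 = (0.214975 + 0.155833) / 0.333270 = 1.112631
d₂ = d₁ − σ√T = 1.112631 − 0.333270 = 0.779361
e^{−rT} = e^{−0.0674·1.4881} = 0.904568
N(d₁) = 0.867067,  N(d₂) = 0.782116
Call price V = S·N(d₁) − K·e^{−rT}·N(d₂) = 55.761052 − 36.696852 = 19.064201
ρ = K·T·e^{−rT}·N(d₂) = 54.608585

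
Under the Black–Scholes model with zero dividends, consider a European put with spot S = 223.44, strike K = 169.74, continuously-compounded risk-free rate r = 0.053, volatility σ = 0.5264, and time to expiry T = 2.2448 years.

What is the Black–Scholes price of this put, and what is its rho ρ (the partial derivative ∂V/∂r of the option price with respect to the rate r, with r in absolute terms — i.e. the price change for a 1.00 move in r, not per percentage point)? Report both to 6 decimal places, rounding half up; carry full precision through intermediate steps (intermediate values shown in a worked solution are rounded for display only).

σ√T = 0.5264·√2.2448 = 0.788687
d₁ = (ln(S/K) + (r+σ²/2)T) / (σ√T) = (ln(223.44/169.74) + (0.053+0.5264²/2)·2.2448) / 0.788687 = (0.274875 + 0.429988) / 0.788687 = 0.893717
d₂ = d₁ − σ√T = 0.893717 − 0.788687 = 0.105030
e^{−rT} = e^{−0.053·2.2448} = 0.887831
N(−d₁) = 0.185737,  N(−d₂) = 0.458176
Put price V = K·e^{−rT}·N(−d₂) − S·N(−d₁) = 69.047283 − 41.500994 = 27.546288
ρ = −K·T·e^{−rT}·N(−d₂) = -154.997340

price = 27.546288
ρ = -154.997340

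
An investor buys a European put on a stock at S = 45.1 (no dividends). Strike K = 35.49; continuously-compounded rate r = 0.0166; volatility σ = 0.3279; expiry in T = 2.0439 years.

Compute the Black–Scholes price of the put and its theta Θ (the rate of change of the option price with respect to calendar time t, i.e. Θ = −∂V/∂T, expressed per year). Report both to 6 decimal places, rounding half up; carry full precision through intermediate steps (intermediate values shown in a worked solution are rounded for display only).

price = 3.147780
Θ = -1.269692

σ√T = 0.3279·√2.0439 = 0.468782
d₁ = (ln(S/K) + (r+σ²/2)T) / (σ√T) = (ln(45.1/35.49) + (0.0166+0.3279²/2)·2.0439) / 0.468782 = (0.239631 + 0.143807) / 0.468782 = 0.817946
d₂ = d₁ − σ√T = 0.817946 − 0.468782 = 0.349163
e^{−rT} = e^{−0.0166·2.0439} = 0.966640
N(−d₁) = 0.206694,  N(−d₂) = 0.363483
Put price V = K·e^{−rT}·N(−d₂) − S·N(−d₁) = 12.469685 − 9.321905 = 3.147780
φ(d₁) = (1/√(2π))·e^{−d₁²/2} = 0.285516
Θ = −S·φ(d₁)·σ/(2√T) + r·K·e^{−rT}·N(−d₂) = −1.476689 + 0.206997 = -1.269692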